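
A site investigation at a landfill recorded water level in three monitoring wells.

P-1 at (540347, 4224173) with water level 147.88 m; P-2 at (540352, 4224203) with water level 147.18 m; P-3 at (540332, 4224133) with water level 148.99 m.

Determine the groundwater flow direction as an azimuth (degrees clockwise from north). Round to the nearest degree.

047°

Differences from P-1: to P-2 (Δx, Δy, Δh) = (5, 30, -0.70); to P-3 = (-15, -40, +1.11).
Solve a·Δx + b·Δy = Δh: det = 5·(-40) − (-15)·30 = 250.
∂h/∂x = [(-0.70)·(-40) − (+1.11)·30] / 250 = -0.02120
∂h/∂y = [5·(+1.11) − (-15)·(-0.70)] / 250 = -0.01980
Flow direction (−∇h) has components (+0.02120 E, +0.01980 N).
Azimuth = atan2(E, N) = atan2(+0.02120, +0.01980) = 47.0° ≈ 047°.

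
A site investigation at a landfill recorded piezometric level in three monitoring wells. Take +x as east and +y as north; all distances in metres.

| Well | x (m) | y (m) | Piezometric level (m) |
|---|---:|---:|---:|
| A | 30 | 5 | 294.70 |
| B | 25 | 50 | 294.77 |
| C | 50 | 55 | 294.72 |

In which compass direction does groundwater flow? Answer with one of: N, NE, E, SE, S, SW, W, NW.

Three-point gradient (reference A): Δ to B = (-5, 45, +0.07), Δ to C = (20, 50, +0.02).
∂h/∂x = -0.002261, ∂h/∂y = +0.001304 (det = -1150).
Flow = −∇h = (+0.002261 east, -0.001304 north), which points southeast.

SE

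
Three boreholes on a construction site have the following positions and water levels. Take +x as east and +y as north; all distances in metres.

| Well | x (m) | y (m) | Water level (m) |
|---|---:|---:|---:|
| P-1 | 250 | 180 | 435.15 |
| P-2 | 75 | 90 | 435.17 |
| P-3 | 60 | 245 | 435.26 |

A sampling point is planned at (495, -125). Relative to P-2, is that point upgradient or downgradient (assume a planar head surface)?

downgradient

With h = a·x + b·y + c and P-1 as origin, the differences give:
  (-175)·a + (-90)·b = +0.02
  (-190)·a + 65·b = +0.11
Eliminate b (×65 and ×(-90), subtract): -28475·a = 11.200 → a = ∂h/∂x = -0.0003933
Back-substitute: b = ∂h/∂y = +0.0005426.
Head at (495, -125) = 435.15 + (-0.0003933)·(245) + (+0.0005426)·(-305) = 434.89 m.
That is lower than the 435.17 m at P-2, so the point is downgradient.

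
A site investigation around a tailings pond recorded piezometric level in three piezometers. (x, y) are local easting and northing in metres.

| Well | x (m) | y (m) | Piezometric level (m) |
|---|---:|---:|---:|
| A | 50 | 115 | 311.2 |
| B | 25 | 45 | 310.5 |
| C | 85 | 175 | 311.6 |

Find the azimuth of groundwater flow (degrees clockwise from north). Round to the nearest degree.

136°

Taking A as reference: B−A = (-25, -70, -0.7); C−A = (35, 60, +0.4).
Determinant of the coordinate differences = (-25)·60 − 35·(-70) = 950.
∂h/∂x = [(-0.7)·60 − (+0.4)·(-70)] / 950 = -0.01474
∂h/∂y = [(-25)·(+0.4) − 35·(-0.7)] / 950 = +0.01526
Flow direction (−∇h) has components (+0.01474 E, -0.01526 N).
Azimuth = atan2(E, N) = atan2(+0.01474, -0.01526) = 136.0° ≈ 136°.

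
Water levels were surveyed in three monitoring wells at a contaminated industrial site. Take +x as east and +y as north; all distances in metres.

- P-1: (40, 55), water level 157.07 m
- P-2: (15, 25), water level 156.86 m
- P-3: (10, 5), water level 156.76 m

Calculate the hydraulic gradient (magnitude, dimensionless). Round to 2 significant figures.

0.0054

Taking P-1 as reference: P-2−P-1 = (-25, -30, -0.21); P-3−P-1 = (-30, -50, -0.31).
Solve a·Δx + b·Δy = Δh: det = (-25)·(-50) − (-30)·(-30) = 350.
∂h/∂x = [(-0.21)·(-50) − (-0.31)·(-30)] / 350 = +0.003429
∂h/∂y = [(-25)·(-0.31) − (-30)·(-0.21)] / 350 = +0.004143
|∇h| = √(0.003429² + 0.004143²) = 0.005378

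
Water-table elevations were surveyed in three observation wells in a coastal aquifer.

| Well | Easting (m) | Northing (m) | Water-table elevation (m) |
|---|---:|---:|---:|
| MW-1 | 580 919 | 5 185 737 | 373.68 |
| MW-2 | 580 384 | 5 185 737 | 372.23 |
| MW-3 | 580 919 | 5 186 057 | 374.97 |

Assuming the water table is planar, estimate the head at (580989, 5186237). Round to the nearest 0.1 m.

375.9 m

∂h/∂x = (372.23 − 373.68) / (580384 − 580919) = +0.002710
∂h/∂y = (374.97 − 373.68) / (5186057 − 5185737) = +0.004031
h(580989, 5186237) = 373.68 + (+0.002710)·(70) + (+0.004031)·(500) = 373.68 +0.190 +2.016 = 375.885 m.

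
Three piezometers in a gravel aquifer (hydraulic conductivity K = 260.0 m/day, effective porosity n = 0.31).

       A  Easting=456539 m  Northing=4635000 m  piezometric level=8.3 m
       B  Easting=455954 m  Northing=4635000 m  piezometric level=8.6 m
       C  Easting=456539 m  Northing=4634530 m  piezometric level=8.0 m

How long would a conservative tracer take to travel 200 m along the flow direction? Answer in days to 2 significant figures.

290 days

∂h/∂x = (8.6 − 8.3) / (455954 − 456539) = -0.0005128
∂h/∂y = (8.0 − 8.3) / (4634530 − 4635000) = +0.0006383
|∇h| = √(-0.0005128² + 0.0006383²) = 0.0008188
Seepage velocity v = K·i/n = 260.0 × 0.0008188 / 0.31 = 0.6867 m/day.
t = 200 / 0.6867 = 291.2 days.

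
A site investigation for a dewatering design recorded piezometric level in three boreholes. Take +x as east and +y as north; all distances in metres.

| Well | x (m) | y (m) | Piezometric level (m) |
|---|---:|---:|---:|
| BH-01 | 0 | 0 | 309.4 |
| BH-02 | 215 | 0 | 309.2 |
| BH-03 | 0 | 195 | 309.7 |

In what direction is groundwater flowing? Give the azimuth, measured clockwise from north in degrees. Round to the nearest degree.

149°

∂h/∂x = (309.2 − 309.4) / (215 − 0) = -0.0009302
∂h/∂y = (309.7 − 309.4) / (195 − 0) = +0.001538
Flow direction (−∇h) has components (+0.0009302 E, -0.001538 N).
Azimuth = atan2(E, N) = atan2(+0.0009302, -0.001538) = 148.8° ≈ 149°.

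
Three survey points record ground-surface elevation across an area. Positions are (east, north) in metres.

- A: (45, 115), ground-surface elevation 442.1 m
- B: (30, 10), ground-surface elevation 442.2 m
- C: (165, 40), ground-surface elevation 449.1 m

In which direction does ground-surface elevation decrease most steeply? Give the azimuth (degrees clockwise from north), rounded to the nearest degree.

279°

With z = a·x + b·y + c and A as origin, the differences give:
  (-15)·a + (-105)·b = +0.1
  120·a + (-75)·b = +7.0
Eliminate b (×(-75) and ×(-105), subtract): 13725·a = 727.50 → a = ∂z/∂x = +0.05301
Back-substitute: b = ∂z/∂y = -0.008525.
Steepest decrease is along −∇f: components (-0.05301 E, +0.008525 N).
Azimuth = atan2(-0.05301, +0.008525) = 279.1° ≈ 279°.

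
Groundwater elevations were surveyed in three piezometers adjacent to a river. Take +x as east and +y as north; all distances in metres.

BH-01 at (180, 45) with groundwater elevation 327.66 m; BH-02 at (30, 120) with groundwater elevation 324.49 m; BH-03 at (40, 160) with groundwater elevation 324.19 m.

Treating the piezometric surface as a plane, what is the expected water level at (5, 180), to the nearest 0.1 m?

With h = a·x + b·y + c and BH-01 as origin, the differences give:
  (-150)·a + 75·b = -3.17
  (-140)·a + 115·b = -3.47
Eliminate b (×115 and ×75, subtract): -6750·a = -104.300 → a = ∂h/∂x = +0.01545
Back-substitute: b = ∂h/∂y = -0.01136.
h(5, 180) = 327.66 + (+0.01545)·(-175) + (-0.01136)·(135) = 327.66 -2.704 -1.534 = 323.422 m.

323.4 m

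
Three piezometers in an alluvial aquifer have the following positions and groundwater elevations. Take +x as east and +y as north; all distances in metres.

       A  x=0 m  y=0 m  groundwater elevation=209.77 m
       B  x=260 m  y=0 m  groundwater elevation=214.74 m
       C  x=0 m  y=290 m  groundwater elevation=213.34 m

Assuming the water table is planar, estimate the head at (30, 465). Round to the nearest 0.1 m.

∂h/∂x = (214.74 − 209.77) / (260 − 0) = +0.01912
∂h/∂y = (213.34 − 209.77) / (290 − 0) = +0.01231
h(30, 465) = 209.77 + (+0.01912)·(30) + (+0.01231)·(465) = 209.77 +0.573 +5.724 = 216.068 m.

216.1 m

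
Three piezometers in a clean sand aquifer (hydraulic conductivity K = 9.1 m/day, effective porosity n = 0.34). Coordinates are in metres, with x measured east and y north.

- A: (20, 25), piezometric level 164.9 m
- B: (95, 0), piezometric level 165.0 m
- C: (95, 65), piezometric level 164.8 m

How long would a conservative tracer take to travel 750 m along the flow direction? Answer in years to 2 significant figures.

With h = a·x + b·y + c and A as origin, the differences give:
  75·a + (-25)·b = +0.1
  75·a + 40·b = -0.1
Eliminate b (×40 and ×(-25), subtract): 4875·a = 1.50 → a = ∂h/∂x = +0.0003077
Back-substitute: b = ∂h/∂y = -0.003077.
|∇h| = √(0.0003077² + -0.003077²) = 0.003092
Seepage velocity v = K·i/n = 9.1 × 0.003092 / 0.34 = 0.08276 m/day.
t = 750 / 0.08276 = 9062 days = 24.8 years.

25 years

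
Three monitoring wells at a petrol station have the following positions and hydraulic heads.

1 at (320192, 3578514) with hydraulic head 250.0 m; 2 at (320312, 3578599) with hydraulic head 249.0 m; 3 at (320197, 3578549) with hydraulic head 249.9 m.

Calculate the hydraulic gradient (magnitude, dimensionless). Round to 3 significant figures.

0.00726

Three-point gradient (reference 1): Δ to 2 = (120, 85, -1.0), Δ to 3 = (5, 35, -0.1).
∂h/∂x = -0.007020, ∂h/∂y = -0.001854 (det = 3775).
|∇h| = √(-0.007020² + -0.001854²) = 0.007261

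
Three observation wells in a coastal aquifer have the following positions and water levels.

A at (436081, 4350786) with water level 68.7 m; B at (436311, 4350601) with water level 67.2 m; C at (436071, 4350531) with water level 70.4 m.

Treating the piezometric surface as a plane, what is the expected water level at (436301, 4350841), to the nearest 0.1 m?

Differences from A: to B (Δx, Δy, Δh) = (230, -185, -1.5); to C = (-10, -255, +1.7).
Determinant of the coordinate differences = 230·(-255) − (-10)·(-185) = -60500.
∂h/∂x = [(-1.5)·(-255) − (+1.7)·(-185)] / -60500 = -0.01152
∂h/∂y = [230·(+1.7) − (-10)·(-1.5)] / -60500 = -0.006215
h(436301, 4350841) = 68.7 + (-0.01152)·(220) + (-0.006215)·(55) = 68.7 -2.535 -0.342 = 65.824 m.

65.8 m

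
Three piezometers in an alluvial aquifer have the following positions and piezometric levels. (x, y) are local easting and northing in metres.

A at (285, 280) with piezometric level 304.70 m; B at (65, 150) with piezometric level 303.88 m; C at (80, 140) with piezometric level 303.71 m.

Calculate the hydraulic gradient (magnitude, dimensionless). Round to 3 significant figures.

With h = a·x + b·y + c and A as origin, the differences give:
  (-220)·a + (-130)·b = -0.82
  (-205)·a + (-140)·b = -0.99
Eliminate b (×(-140) and ×(-130), subtract): 4150·a = -13.900 → a = ∂h/∂x = -0.003349
Back-substitute: b = ∂h/∂y = +0.01198.
|∇h| = √(-0.003349² + 0.01198²) = 0.01244

0.0124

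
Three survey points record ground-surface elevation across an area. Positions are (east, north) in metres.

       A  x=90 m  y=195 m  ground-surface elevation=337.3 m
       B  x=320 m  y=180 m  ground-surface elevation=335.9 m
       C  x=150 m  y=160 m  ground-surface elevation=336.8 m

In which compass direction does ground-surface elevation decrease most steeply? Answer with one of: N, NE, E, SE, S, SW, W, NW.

SE

Three-point gradient (reference A): Δ to B = (230, -15, -1.4), Δ to C = (60, -35, -0.5).
∂z/∂x = -0.005804, ∂z/∂y = +0.004336 (det = -7150).
Steepest decrease is along −∇f = (+0.005804 E, -0.004336 N) → southeast.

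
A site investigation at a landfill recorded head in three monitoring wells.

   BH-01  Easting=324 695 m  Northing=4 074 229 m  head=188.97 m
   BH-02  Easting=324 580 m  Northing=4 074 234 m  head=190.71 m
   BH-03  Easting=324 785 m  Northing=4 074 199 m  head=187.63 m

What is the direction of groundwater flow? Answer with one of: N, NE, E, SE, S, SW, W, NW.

E

With h = a·x + b·y + c and BH-01 as origin, the differences give:
  (-115)·a + 5·b = +1.74
  90·a + (-30)·b = -1.34
Eliminate b (×(-30) and ×5, subtract): 3000·a = -45.500 → a = ∂h/∂x = -0.01517
Back-substitute: b = ∂h/∂y = -0.0008333.
Flow = −∇h = (+0.01517 east, +0.0008333 north), which points east.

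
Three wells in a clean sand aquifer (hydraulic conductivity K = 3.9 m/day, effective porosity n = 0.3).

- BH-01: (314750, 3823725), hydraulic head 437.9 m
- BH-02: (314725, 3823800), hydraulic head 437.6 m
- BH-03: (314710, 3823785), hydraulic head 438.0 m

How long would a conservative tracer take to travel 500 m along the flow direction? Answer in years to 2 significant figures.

Taking BH-01 as reference: BH-02−BH-01 = (-25, 75, -0.3); BH-03−BH-01 = (-40, 60, +0.1).
Determinant of the coordinate differences = (-25)·60 − (-40)·75 = 1500.
∂h/∂x = [(-0.3)·60 − (+0.1)·75] / 1500 = -0.01700
∂h/∂y = [(-25)·(+0.1) − (-40)·(-0.3)] / 1500 = -0.009667
|∇h| = √(-0.01700² + -0.009667²) = 0.01956
Seepage velocity v = K·i/n = 3.9 × 0.01956 / 0.3 = 0.2543 m/day.
t = 500 / 0.2543 = 1966 days = 5.38 years.

5.4 years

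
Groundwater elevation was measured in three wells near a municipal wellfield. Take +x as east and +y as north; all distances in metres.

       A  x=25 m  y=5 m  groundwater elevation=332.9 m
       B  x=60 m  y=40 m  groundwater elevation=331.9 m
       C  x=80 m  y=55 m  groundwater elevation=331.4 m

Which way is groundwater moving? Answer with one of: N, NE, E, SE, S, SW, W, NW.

With h = a·x + b·y + c and A as origin, the differences give:
  35·a + 35·b = -1.0
  55·a + 50·b = -1.5
Eliminate b (×50 and ×35, subtract): -175·a = 2.50 → a = ∂h/∂x = -0.01429
Back-substitute: b = ∂h/∂y = -0.01429.
Flow = −∇h = (+0.01429 east, +0.01429 north), which points northeast.

NE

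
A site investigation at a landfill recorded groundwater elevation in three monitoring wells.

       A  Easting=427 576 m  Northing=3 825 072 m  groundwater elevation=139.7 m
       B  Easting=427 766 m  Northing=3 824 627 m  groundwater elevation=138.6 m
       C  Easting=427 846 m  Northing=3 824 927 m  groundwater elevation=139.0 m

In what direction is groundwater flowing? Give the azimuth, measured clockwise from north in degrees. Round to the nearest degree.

Differences from A: to B (Δx, Δy, Δh) = (190, -445, -1.1); to C = (270, -145, -0.7).
Determinant of the coordinate differences = 190·(-145) − 270·(-445) = 92600.
∂h/∂x = [(-1.1)·(-145) − (-0.7)·(-445)] / 92600 = -0.001641
∂h/∂y = [190·(-0.7) − 270·(-1.1)] / 92600 = +0.001771
Flow direction (−∇h) has components (+0.001641 E, -0.001771 N).
Azimuth = atan2(E, N) = atan2(+0.001641, -0.001771) = 137.2° ≈ 137°.

137°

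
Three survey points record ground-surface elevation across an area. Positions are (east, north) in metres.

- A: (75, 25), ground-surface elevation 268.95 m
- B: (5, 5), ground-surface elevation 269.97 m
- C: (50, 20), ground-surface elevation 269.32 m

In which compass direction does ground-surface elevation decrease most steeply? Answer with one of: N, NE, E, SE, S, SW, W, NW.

Three-point gradient (reference A): Δ to B = (-70, -20, +1.02), Δ to C = (-25, -5, +0.37).
∂z/∂x = -0.01533, ∂z/∂y = +0.002667 (det = -150).
Steepest decrease is along −∇f = (+0.01533 E, -0.002667 N) → east.

E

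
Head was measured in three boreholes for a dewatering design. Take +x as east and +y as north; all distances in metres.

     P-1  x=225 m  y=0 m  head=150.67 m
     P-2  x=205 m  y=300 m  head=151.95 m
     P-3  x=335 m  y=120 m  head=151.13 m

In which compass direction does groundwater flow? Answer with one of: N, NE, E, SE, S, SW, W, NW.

Taking P-1 as reference: P-2−P-1 = (-20, 300, +1.28); P-3−P-1 = (110, 120, +0.46).
Determinant of the coordinate differences = (-20)·120 − 110·300 = -35400.
∂h/∂x = [(+1.28)·120 − (+0.46)·300] / -35400 = -0.0004407
∂h/∂y = [(-20)·(+0.46) − 110·(+1.28)] / -35400 = +0.004237
Flow = −∇h = (+0.0004407 east, -0.004237 north), which points south.

S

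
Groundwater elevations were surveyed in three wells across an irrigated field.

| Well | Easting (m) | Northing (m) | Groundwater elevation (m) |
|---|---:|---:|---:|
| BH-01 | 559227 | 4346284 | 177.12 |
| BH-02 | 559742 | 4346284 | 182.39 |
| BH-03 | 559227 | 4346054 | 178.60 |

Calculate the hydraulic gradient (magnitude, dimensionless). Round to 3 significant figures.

∂h/∂x = (182.39 − 177.12) / (559742 − 559227) = +0.01023
∂h/∂y = (178.60 − 177.12) / (4346054 − 4346284) = -0.006435
|∇h| = √(0.01023² + -0.006435²) = 0.01209

0.0121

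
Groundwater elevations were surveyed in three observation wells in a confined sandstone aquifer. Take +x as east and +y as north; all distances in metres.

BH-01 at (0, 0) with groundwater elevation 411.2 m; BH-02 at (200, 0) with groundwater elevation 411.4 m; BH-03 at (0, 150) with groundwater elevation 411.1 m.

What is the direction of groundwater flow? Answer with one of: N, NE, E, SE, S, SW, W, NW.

∂h/∂x = (411.4 − 411.2) / (200 − 0) = +0.0010000
∂h/∂y = (411.1 − 411.2) / (150 − 0) = -0.0006667
Flow = −∇h = (-0.0010000 east, +0.0006667 north), which points northwest.

NW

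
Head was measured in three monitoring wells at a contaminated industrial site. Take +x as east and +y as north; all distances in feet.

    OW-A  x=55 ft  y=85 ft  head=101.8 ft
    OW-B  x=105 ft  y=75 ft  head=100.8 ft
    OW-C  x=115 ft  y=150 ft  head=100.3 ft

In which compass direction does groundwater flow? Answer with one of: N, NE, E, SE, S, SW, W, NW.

Taking OW-A as reference: OW-B−OW-A = (50, -10, -1.0); OW-C−OW-A = (60, 65, -1.5).
Solve a·Δx + b·Δy = Δh: det = 50·65 − 60·(-10) = 3850.
∂h/∂x = [(-1.0)·65 − (-1.5)·(-10)] / 3850 = -0.02078
∂h/∂y = [50·(-1.5) − 60·(-1.0)] / 3850 = -0.003896
Flow = −∇h = (+0.02078 east, +0.003896 north), which points east.

E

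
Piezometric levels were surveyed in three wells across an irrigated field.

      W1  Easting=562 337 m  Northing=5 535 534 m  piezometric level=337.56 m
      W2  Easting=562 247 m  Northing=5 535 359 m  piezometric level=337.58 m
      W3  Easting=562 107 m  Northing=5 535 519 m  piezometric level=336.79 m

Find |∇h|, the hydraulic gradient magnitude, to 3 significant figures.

Three-point gradient (reference W1): Δ to W2 = (-90, -175, +0.02), Δ to W3 = (-230, -15, -0.77).
∂h/∂x = +0.003472, ∂h/∂y = -0.001900 (det = -38900).
|∇h| = √(0.003472² + -0.001900²) = 0.003958

0.00396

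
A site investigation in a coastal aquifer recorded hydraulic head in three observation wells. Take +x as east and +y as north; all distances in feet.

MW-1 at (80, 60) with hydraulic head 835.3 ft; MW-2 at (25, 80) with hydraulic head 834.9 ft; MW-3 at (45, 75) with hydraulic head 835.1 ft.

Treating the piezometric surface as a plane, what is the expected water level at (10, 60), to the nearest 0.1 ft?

Differences from MW-1: to MW-2 (Δx, Δy, Δh) = (-55, 20, -0.4); to MW-3 = (-35, 15, -0.2).
Determinant of the coordinate differences = (-55)·15 − (-35)·20 = -125.
∂h/∂x = [(-0.4)·15 − (-0.2)·20] / -125 = +0.01600
∂h/∂y = [(-55)·(-0.2) − (-35)·(-0.4)] / -125 = +0.02400
h(10, 60) = 835.3 + (+0.01600)·(-70) + (+0.02400)·(0) = 835.3 -1.120 +0.000 = 834.180 ft.

834.2 ft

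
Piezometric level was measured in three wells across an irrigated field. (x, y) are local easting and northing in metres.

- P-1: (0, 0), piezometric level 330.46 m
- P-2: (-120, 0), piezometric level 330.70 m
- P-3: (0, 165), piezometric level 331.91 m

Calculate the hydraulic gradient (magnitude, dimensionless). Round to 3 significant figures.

0.00901

∂h/∂x = (330.70 − 330.46) / (-120 − 0) = -0.002000
∂h/∂y = (331.91 − 330.46) / (165 − 0) = +0.008788
|∇h| = √(-0.002000² + 0.008788²) = 0.009013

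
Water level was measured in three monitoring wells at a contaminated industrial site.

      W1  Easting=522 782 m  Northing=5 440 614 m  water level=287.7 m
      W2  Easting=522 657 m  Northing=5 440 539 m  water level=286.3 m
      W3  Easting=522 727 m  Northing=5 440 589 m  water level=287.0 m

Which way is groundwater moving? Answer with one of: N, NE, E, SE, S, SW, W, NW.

NW

With h = a·x + b·y + c and W1 as origin, the differences give:
  (-125)·a + (-75)·b = -1.4
  (-55)·a + (-25)·b = -0.7
Eliminate b (×(-25) and ×(-75), subtract): -1000·a = -17.50 → a = ∂h/∂x = +0.01750
Back-substitute: b = ∂h/∂y = -0.01050.
Flow = −∇h = (-0.01750 east, +0.01050 north), which points northwest.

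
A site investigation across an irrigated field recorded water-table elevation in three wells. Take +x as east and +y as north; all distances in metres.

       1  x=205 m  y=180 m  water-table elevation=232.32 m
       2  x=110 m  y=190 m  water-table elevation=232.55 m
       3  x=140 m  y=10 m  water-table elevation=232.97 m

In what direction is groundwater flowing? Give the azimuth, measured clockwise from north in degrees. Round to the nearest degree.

044°

Differences from 1: to 2 (Δx, Δy, Δh) = (-95, 10, +0.23); to 3 = (-65, -170, +0.65).
Determinant of the coordinate differences = (-95)·(-170) − (-65)·10 = 16800.
∂h/∂x = [(+0.23)·(-170) − (+0.65)·10] / 16800 = -0.002714
∂h/∂y = [(-95)·(+0.65) − (-65)·(+0.23)] / 16800 = -0.002786
Flow direction (−∇h) has components (+0.002714 E, +0.002786 N).
Azimuth = atan2(E, N) = atan2(+0.002714, +0.002786) = 44.3° ≈ 044°.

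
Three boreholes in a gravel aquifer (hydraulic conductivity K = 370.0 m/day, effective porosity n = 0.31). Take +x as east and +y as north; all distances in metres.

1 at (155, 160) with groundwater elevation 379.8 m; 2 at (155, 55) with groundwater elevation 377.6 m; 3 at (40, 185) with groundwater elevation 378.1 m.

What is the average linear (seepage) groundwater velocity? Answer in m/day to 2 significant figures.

34 m/day

With h = a·x + b·y + c and 1 as origin, the differences give:
  0·a + (-105)·b = -2.2
  (-115)·a + 25·b = -1.7
Eliminate b (×25 and ×(-105), subtract): -12075·a = -233.50 → a = ∂h/∂x = +0.01934
Back-substitute: b = ∂h/∂y = +0.02095.
|∇h| = √(0.01934² + 0.02095²) = 0.02851
Seepage velocity v = K·i/n = 370.0 × 0.02851 / 0.31 = 34.03 m/day.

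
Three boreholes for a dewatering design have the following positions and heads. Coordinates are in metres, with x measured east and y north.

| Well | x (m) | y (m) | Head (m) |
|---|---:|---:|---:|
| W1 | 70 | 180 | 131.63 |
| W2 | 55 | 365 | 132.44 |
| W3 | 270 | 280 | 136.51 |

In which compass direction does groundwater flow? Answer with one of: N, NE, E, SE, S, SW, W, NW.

With h = a·x + b·y + c and W1 as origin, the differences give:
  (-15)·a + 185·b = +0.81
  200·a + 100·b = +4.88
Eliminate b (×100 and ×185, subtract): -38500·a = -821.800 → a = ∂h/∂x = +0.02135
Back-substitute: b = ∂h/∂y = +0.006109.
Flow = −∇h = (-0.02135 east, -0.006109 north), which points west.

W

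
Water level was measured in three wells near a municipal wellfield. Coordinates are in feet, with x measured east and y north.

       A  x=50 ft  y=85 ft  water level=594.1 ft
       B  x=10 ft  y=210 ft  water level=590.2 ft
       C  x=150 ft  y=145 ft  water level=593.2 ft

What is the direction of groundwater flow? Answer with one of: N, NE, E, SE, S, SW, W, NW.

With h = a·x + b·y + c and A as origin, the differences give:
  (-40)·a + 125·b = -3.9
  100·a + 60·b = -0.9
Eliminate b (×60 and ×125, subtract): -14900·a = -121.50 → a = ∂h/∂x = +0.008154
Back-substitute: b = ∂h/∂y = -0.02859.
Flow = −∇h = (-0.008154 east, +0.02859 north), which points north.

N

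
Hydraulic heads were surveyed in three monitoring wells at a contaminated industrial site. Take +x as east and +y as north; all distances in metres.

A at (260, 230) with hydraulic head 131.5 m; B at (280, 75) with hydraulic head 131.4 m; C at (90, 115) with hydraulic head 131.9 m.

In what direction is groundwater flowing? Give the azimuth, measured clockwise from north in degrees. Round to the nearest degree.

Taking A as reference: B−A = (20, -155, -0.1); C−A = (-170, -115, +0.4).
Solve a·Δx + b·Δy = Δh: det = 20·(-115) − (-170)·(-155) = -28650.
∂h/∂x = [(-0.1)·(-115) − (+0.4)·(-155)] / -28650 = -0.002565
∂h/∂y = [20·(+0.4) − (-170)·(-0.1)] / -28650 = +0.0003141
Flow direction (−∇h) has components (+0.002565 E, -0.0003141 N).
Azimuth = atan2(E, N) = atan2(+0.002565, -0.0003141) = 97.0° ≈ 097°.

097°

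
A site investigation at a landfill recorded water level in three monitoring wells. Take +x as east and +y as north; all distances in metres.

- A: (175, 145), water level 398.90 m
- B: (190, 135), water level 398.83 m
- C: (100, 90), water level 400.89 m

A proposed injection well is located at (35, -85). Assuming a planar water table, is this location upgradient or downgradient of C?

With h = a·x + b·y + c and A as origin, the differences give:
  15·a + (-10)·b = -0.07
  (-75)·a + (-55)·b = +1.99
Eliminate b (×(-55) and ×(-10), subtract): -1575·a = 23.750 → a = ∂h/∂x = -0.01508
Back-substitute: b = ∂h/∂y = -0.01562.
Head at (35, -85) = 398.90 + (-0.01508)·(-140) + (-0.01562)·(-230) = 404.60 m.
That is higher than the 400.89 m at C, so the point is upgradient.

upgradient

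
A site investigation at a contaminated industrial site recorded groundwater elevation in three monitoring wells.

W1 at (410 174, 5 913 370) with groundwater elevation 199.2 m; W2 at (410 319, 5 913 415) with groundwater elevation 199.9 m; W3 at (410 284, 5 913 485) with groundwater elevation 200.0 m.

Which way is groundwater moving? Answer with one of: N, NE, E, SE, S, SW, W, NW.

SW

Taking W1 as reference: W2−W1 = (145, 45, +0.7); W3−W1 = (110, 115, +0.8).
Solve a·Δx + b·Δy = Δh: det = 145·115 − 110·45 = 11725.
∂h/∂x = [(+0.7)·115 − (+0.8)·45] / 11725 = +0.003795
∂h/∂y = [145·(+0.8) − 110·(+0.7)] / 11725 = +0.003326
Flow = −∇h = (-0.003795 east, -0.003326 north), which points southwest.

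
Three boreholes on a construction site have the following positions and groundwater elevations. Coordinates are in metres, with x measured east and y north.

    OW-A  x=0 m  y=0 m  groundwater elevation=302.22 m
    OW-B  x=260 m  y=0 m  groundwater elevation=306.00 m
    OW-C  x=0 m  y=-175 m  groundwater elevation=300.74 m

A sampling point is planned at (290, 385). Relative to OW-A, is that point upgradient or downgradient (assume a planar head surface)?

∂h/∂x = (306.00 − 302.22) / (260 − 0) = +0.01454
∂h/∂y = (300.74 − 302.22) / (-175 − 0) = +0.008457
Head at (290, 385) = 302.22 + (+0.01454)·(290) + (+0.008457)·(385) = 309.69 m.
That is higher than the 302.22 m at OW-A, so the point is upgradient.

upgradient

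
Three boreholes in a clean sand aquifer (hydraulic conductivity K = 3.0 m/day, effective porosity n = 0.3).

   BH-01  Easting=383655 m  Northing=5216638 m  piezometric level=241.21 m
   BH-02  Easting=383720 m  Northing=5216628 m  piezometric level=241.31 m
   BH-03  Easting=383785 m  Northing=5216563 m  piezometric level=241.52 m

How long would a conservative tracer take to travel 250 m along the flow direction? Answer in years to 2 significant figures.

29 years

Differences from BH-01: to BH-02 (Δx, Δy, Δh) = (65, -10, +0.10); to BH-03 = (130, -75, +0.31).
Determinant of the coordinate differences = 65·(-75) − 130·(-10) = -3575.
∂h/∂x = [(+0.10)·(-75) − (+0.31)·(-10)] / -3575 = +0.001231
∂h/∂y = [65·(+0.31) − 130·(+0.10)] / -3575 = -0.002000
|∇h| = √(0.001231² + -0.002000²) = 0.002348
Seepage velocity v = K·i/n = 3.0 × 0.002348 / 0.3 = 0.02348 m/day.
t = 250 / 0.02348 = 1.065e+04 days = 29.2 years.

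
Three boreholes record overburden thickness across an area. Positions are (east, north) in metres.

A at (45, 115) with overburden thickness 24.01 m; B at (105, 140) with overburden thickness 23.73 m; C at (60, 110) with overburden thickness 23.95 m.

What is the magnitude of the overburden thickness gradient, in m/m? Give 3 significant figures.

0.00439 m/m

With d = a·x + b·y + c and A as origin, the differences give:
  60·a + 25·b = -0.28
  15·a + (-5)·b = -0.06
Eliminate b (×(-5) and ×25, subtract): -675·a = 2.900 → a = ∂d/∂x = -0.004296
Back-substitute: b = ∂d/∂y = -0.0008889.
|∇f| = √(-0.004296² + -0.0008889²) = 0.004387 m/m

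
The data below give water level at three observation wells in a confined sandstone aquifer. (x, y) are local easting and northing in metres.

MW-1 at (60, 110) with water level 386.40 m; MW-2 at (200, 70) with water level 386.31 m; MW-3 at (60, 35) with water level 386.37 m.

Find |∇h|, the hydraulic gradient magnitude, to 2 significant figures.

0.00066

Three-point gradient (reference MW-1): Δ to MW-2 = (140, -40, -0.09), Δ to MW-3 = (0, -75, -0.03).
∂h/∂x = -0.0005286, ∂h/∂y = +0.0004000 (det = -10500).
|∇h| = √(-0.0005286² + 0.0004000²) = 0.0006629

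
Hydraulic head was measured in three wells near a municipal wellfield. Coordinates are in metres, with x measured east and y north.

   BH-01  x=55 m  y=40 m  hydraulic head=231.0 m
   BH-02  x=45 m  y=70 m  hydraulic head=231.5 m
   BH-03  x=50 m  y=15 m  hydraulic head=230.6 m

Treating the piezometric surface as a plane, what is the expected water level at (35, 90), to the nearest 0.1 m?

231.8 m

Three-point gradient (reference BH-01): Δ to BH-02 = (-10, 30, +0.5), Δ to BH-03 = (-5, -25, -0.4).
∂h/∂x = -0.001250, ∂h/∂y = +0.01625 (det = 400).
h(35, 90) = 231.0 + (-0.001250)·(-20) + (+0.01625)·(50) = 231.0 +0.025 +0.813 = 231.837 m.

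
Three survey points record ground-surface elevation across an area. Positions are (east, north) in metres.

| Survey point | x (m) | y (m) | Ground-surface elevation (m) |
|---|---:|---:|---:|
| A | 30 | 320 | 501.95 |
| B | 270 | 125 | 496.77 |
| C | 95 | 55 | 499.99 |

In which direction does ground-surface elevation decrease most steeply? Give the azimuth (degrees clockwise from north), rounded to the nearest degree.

Differences from A: to B (Δx, Δy, Δh) = (240, -195, -5.18); to C = (65, -265, -1.96).
Determinant of the coordinate differences = 240·(-265) − 65·(-195) = -50925.
∂z/∂x = [(-5.18)·(-265) − (-1.96)·(-195)] / -50925 = -0.01945
∂z/∂y = [240·(-1.96) − 65·(-5.18)] / -50925 = +0.002625
Steepest decrease is along −∇f: components (+0.01945 E, -0.002625 N).
Azimuth = atan2(+0.01945, -0.002625) = 97.7° ≈ 098°.

098°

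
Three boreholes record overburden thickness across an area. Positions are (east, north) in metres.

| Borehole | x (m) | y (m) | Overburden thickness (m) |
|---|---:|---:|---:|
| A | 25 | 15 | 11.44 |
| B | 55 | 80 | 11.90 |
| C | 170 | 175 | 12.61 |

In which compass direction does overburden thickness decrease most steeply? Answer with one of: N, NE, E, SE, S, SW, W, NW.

Taking A as reference: B−A = (30, 65, +0.46); C−A = (145, 160, +1.17).
Determinant of the coordinate differences = 30·160 − 145·65 = -4625.
∂d/∂x = [(+0.46)·160 − (+1.17)·65] / -4625 = +0.0005297
∂d/∂y = [30·(+1.17) − 145·(+0.46)] / -4625 = +0.006832
Steepest decrease is along −∇f = (-0.0005297 E, -0.006832 N) → south.

S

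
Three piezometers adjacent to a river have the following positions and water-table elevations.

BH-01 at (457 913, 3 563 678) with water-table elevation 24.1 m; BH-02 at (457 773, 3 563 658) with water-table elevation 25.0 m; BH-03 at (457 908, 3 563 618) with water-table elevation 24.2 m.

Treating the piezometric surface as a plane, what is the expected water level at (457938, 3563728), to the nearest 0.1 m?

23.9 m

Three-point gradient (reference BH-01): Δ to BH-02 = (-140, -20, +0.9), Δ to BH-03 = (-5, -60, +0.1).
∂h/∂x = -0.006265, ∂h/∂y = -0.001145 (det = 8300).
h(457938, 3563728) = 24.1 + (-0.006265)·(25) + (-0.001145)·(50) = 24.1 -0.157 -0.057 = 23.886 m.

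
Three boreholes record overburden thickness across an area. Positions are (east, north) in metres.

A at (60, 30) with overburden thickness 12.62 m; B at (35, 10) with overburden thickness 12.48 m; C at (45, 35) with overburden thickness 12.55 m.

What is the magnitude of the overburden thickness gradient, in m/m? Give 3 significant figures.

Differences from A: to B (Δx, Δy, Δh) = (-25, -20, -0.14); to C = (-15, 5, -0.07).
Determinant of the coordinate differences = (-25)·5 − (-15)·(-20) = -425.
∂d/∂x = [(-0.14)·5 − (-0.07)·(-20)] / -425 = +0.004941
∂d/∂y = [(-25)·(-0.07) − (-15)·(-0.14)] / -425 = +0.0008235
|∇f| = √(0.004941² + 0.0008235²) = 0.005009 m/m

0.00501 m/m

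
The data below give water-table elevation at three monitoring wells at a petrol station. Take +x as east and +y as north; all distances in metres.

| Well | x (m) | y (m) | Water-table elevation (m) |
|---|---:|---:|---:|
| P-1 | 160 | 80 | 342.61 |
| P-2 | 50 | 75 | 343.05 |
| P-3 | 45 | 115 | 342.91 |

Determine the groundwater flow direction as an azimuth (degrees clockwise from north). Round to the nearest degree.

044°

Three-point gradient (reference P-1): Δ to P-2 = (-110, -5, +0.44), Δ to P-3 = (-115, 35, +0.30).
∂h/∂x = -0.003819, ∂h/∂y = -0.003977 (det = -4425).
Flow direction (−∇h) has components (+0.003819 E, +0.003977 N).
Azimuth = atan2(E, N) = atan2(+0.003819, +0.003977) = 43.8° ≈ 044°.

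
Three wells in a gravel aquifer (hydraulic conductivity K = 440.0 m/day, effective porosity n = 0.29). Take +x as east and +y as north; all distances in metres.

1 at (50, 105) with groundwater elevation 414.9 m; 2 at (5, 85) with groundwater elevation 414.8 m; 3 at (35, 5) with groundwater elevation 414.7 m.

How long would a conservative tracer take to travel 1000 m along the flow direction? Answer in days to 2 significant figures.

With h = a·x + b·y + c and 1 as origin, the differences give:
  (-45)·a + (-20)·b = -0.1
  (-15)·a + (-100)·b = -0.2
Eliminate b (×(-100) and ×(-20), subtract): 4200·a = 6.00 → a = ∂h/∂x = +0.001429
Back-substitute: b = ∂h/∂y = +0.001786.
|∇h| = √(0.001429² + 0.001786²) = 0.002287
Seepage velocity v = K·i/n = 440.0 × 0.002287 / 0.29 = 3.47 m/day.
t = 1000 / 3.47 = 288.2 days.

290 days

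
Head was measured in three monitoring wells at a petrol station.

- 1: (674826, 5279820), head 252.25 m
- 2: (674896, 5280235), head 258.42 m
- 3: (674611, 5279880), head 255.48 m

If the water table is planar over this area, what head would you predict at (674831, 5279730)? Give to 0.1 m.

With h = a·x + b·y + c and 1 as origin, the differences give:
  70·a + 415·b = +6.17
  (-215)·a + 60·b = +3.23
Eliminate b (×60 and ×415, subtract): 93425·a = -970.250 → a = ∂h/∂x = -0.01039
Back-substitute: b = ∂h/∂y = +0.01662.
h(674831, 5279730) = 252.25 + (-0.01039)·(5) + (+0.01662)·(-90) = 252.25 -0.052 -1.496 = 250.702 m.

250.7 m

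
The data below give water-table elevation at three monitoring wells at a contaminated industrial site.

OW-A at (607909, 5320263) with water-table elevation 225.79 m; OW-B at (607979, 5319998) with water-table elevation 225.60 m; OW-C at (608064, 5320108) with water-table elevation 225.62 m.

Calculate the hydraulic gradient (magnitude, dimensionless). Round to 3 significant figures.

With h = a·x + b·y + c and OW-A as origin, the differences give:
  70·a + (-265)·b = -0.19
  155·a + (-155)·b = -0.17
Eliminate b (×(-155) and ×(-265), subtract): 30225·a = -15.600 → a = ∂h/∂x = -0.0005161
Back-substitute: b = ∂h/∂y = +0.0005806.
|∇h| = √(-0.0005161² + 0.0005806²) = 0.0007768

0.000777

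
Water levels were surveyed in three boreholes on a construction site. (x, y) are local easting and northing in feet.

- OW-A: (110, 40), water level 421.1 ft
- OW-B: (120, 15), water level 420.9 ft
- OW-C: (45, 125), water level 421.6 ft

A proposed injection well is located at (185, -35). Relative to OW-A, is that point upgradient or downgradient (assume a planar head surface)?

downgradient

Differences from OW-A: to OW-B (Δx, Δy, Δh) = (10, -25, -0.2); to OW-C = (-65, 85, +0.5).
Solve a·Δx + b·Δy = Δh: det = 10·85 − (-65)·(-25) = -775.
∂h/∂x = [(-0.2)·85 − (+0.5)·(-25)] / -775 = +0.005806
∂h/∂y = [10·(+0.5) − (-65)·(-0.2)] / -775 = +0.01032
Head at (185, -35) = 421.1 + (+0.005806)·(75) + (+0.01032)·(-75) = 420.76 ft.
That is lower than the 421.1 ft at OW-A, so the point is downgradient.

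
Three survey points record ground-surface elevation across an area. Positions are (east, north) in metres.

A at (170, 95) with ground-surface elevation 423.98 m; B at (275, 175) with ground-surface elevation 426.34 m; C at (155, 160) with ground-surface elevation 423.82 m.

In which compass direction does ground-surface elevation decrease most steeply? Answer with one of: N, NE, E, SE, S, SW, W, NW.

W

With z = a·x + b·y + c and A as origin, the differences give:
  105·a + 80·b = +2.36
  (-15)·a + 65·b = -0.16
Eliminate b (×65 and ×80, subtract): 8025·a = 166.200 → a = ∂z/∂x = +0.02071
Back-substitute: b = ∂z/∂y = +0.002318.
Steepest decrease is along −∇f = (-0.02071 E, -0.002318 N) → west.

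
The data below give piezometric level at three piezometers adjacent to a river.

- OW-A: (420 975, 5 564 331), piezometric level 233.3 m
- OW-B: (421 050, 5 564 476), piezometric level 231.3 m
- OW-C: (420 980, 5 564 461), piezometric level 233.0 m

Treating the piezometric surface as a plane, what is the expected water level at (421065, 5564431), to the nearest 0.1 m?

231.0 m

With h = a·x + b·y + c and OW-A as origin, the differences give:
  75·a + 145·b = -2.0
  5·a + 130·b = -0.3
Eliminate b (×130 and ×145, subtract): 9025·a = -216.50 → a = ∂h/∂x = -0.02399
Back-substitute: b = ∂h/∂y = -0.001385.
h(421065, 5564431) = 233.3 + (-0.02399)·(90) + (-0.001385)·(100) = 233.3 -2.159 -0.139 = 231.002 m.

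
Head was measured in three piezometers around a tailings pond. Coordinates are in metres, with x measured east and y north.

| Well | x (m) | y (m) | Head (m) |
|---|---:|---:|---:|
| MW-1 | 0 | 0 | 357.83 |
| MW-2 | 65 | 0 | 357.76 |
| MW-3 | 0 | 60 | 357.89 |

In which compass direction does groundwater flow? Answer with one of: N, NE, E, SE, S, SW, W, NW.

SE

∂h/∂x = (357.76 − 357.83) / (65 − 0) = -0.001077
∂h/∂y = (357.89 − 357.83) / (60 − 0) = +0.001000
Flow = −∇h = (+0.001077 east, -0.001000 north), which points southeast.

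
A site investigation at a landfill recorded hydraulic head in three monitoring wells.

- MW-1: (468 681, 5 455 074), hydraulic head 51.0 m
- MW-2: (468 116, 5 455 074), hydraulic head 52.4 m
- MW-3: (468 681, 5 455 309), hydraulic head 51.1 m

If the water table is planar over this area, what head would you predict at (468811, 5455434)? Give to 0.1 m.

50.8 m

∂h/∂x = (52.4 − 51.0) / (468116 − 468681) = -0.002478
∂h/∂y = (51.1 − 51.0) / (5455309 − 5455074) = +0.0004255
h(468811, 5455434) = 51.0 + (-0.002478)·(130) + (+0.0004255)·(360) = 51.0 -0.322 +0.153 = 50.831 m.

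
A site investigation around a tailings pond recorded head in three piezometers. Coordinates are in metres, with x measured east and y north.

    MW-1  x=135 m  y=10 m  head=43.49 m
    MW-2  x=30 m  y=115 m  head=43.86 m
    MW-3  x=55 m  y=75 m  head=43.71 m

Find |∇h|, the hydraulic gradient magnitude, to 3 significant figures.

0.00417

Taking MW-1 as reference: MW-2−MW-1 = (-105, 105, +0.37); MW-3−MW-1 = (-80, 65, +0.22).
Solve a·Δx + b·Δy = Δh: det = (-105)·65 − (-80)·105 = 1575.
∂h/∂x = [(+0.37)·65 − (+0.22)·105] / 1575 = +0.0006032
∂h/∂y = [(-105)·(+0.22) − (-80)·(+0.37)] / 1575 = +0.004127
|∇h| = √(0.0006032² + 0.004127²) = 0.004171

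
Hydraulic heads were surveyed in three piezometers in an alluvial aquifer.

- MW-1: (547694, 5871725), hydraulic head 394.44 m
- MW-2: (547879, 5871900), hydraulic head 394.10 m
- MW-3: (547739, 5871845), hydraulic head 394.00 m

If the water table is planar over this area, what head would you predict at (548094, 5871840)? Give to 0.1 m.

394.9 m

Differences from MW-1: to MW-2 (Δx, Δy, Δh) = (185, 175, -0.34); to MW-3 = (45, 120, -0.44).
Determinant of the coordinate differences = 185·120 − 45·175 = 14325.
∂h/∂x = [(-0.34)·120 − (-0.44)·175] / 14325 = +0.002527
∂h/∂y = [185·(-0.44) − 45·(-0.34)] / 14325 = -0.004614
h(548094, 5871840) = 394.44 + (+0.002527)·(400) + (-0.004614)·(115) = 394.44 +1.011 -0.531 = 394.920 m.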